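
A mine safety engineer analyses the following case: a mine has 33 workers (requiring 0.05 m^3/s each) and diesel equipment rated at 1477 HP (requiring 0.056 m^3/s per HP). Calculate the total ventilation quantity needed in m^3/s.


84.362 m^3/s

Airflow for workers:
Q_people = 33 * 0.05 = 1.65 m^3/s
Airflow for diesel equipment:
Q_diesel = 1477 * 0.056 = 82.712 m^3/s
Total ventilation:
Q_total = 1.65 + 82.712
= 84.362 m^3/s


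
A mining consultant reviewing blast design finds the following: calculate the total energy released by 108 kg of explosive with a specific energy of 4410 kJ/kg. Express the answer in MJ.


Energy = mass * specific_energy / 1000
= 108 * 4410 / 1000
= 476280 / 1000
= 476.28 MJ

476.28 MJ


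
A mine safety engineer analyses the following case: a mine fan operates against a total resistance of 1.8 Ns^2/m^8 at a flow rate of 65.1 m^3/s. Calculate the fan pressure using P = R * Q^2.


7628.418 Pa

Compute Q^2:
Q^2 = 65.1^2 = 4238.01
Compute pressure:
P = R * Q^2 = 1.8 * 4238.01
= 7628.418 Pa


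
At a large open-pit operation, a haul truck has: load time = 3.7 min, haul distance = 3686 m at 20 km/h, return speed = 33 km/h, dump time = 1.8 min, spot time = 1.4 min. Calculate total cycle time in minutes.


Convert haul speed to m/min: 20 * 1000/60 = 333.3333333 m/min
Haul time = 3686 / 333.3333333 = 11.058 min
Convert return speed to m/min: 33 * 1000/60 = 550 m/min
Return time = 3686 / 550 = 6.701818182 min
Total cycle time:
= 3.7 + 11.058 + 1.8 + 6.701818182 + 1.4
= 24.6598 min

24.6598 min


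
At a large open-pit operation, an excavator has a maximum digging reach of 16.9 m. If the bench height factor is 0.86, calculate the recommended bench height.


14.534 m

Bench height = reach * factor
= 16.9 * 0.86
= 14.534 m


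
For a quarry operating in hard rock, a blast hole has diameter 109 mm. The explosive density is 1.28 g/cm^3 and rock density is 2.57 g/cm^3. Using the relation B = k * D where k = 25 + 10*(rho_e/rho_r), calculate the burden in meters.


3.2679 m

First, compute k:
rho_e / rho_r = 1.28 / 2.57 = 0.4980544747
k = 25 + 10 * 0.4980544747 = 29.98054475
Then, compute burden:
B = k * D / 1000 = 29.98054475 * 109 / 1000
= 3267.879377 / 1000
= 3.2679 m


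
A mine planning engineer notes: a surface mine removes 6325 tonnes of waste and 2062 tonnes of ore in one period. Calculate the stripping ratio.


Stripping ratio = waste tonnage / ore tonnage
= 6325 / 2062
= 3.0674

3.0674


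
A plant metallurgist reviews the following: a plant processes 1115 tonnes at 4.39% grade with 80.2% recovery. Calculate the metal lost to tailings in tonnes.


9.6918 tonnes

Total metal in feed:
= 1115 * 4.39 / 100 = 48.9485 tonnes
Metal recovered:
= 48.9485 * 80.2 / 100 = 39.256697 tonnes
Metal lost to tailings:
= 48.9485 - 39.256697
= 9.6918 tonnes


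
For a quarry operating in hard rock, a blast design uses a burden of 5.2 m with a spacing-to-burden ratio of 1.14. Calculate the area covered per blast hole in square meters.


First, find the spacing:
Spacing = burden * ratio = 5.2 * 1.14
= 5.928 m
Then, calculate the area:
Area = burden * spacing = 5.2 * 5.928
= 30.8256 m^2

30.8256 m^2


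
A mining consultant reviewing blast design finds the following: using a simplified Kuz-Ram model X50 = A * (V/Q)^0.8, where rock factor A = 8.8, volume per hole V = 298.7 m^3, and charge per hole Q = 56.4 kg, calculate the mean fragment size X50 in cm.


33.3924 cm

Compute V/Q:
V/Q = 298.7 / 56.4 = 5.296099291
Raise to the power 0.8:
(V/Q)^0.8 = 5.296099291^0.8 = 3.794590324
Multiply by A:
X50 = 8.8 * 3.794590324
= 33.3924 cm


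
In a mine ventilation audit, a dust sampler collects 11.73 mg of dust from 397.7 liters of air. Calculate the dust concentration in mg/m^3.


29.4946 mg/m^3

Convert liters to m^3: 1 m^3 = 1000 L
Concentration = mass / volume * 1000
= 11.73 / 397.7 * 1000
= 0.02949459392 * 1000
= 29.4946 mg/m^3


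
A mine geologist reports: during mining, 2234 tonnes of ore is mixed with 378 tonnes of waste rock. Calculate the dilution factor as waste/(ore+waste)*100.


14.4717%

Total material = ore + waste
= 2234 + 378 = 2612 tonnes
Dilution = waste / total * 100
= 378 / 2612 * 100
= 0.1447166922 * 100
= 14.4717%


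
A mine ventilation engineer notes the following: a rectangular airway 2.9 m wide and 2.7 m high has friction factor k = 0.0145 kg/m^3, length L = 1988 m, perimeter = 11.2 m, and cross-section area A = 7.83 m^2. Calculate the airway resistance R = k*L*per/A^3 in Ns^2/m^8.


0.6725 Ns^2/m^8

Compute the numerator:
k * L * per = 0.0145 * 1988 * 11.2
= 322.8512
Compute the denominator:
A^3 = 7.83^3 = 480.048687
Resistance:
R = 322.8512 / 480.048687
= 0.6725 Ns^2/m^8


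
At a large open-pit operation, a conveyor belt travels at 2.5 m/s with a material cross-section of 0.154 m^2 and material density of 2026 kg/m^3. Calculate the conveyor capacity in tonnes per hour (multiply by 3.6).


Volumetric flow = speed * area
= 2.5 * 0.154 = 0.385 m^3/s
Mass flow = volumetric * density
= 0.385 * 2026 = 780.01 kg/s
Convert to t/h: multiply by 3.6
Capacity = 780.01 * 3.6
= 2808.036 t/h

2808.036 t/h


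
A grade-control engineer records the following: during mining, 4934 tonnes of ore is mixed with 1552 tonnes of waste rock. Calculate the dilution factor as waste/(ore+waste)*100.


23.9285%

Total material = ore + waste
= 4934 + 1552 = 6486 tonnes
Dilution = waste / total * 100
= 1552 / 6486 * 100
= 0.239284613 * 100
= 23.9285%


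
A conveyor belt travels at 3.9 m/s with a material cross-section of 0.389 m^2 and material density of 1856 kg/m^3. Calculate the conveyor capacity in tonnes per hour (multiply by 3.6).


Volumetric flow = speed * area
= 3.9 * 0.389 = 1.5171 m^3/s
Mass flow = volumetric * density
= 1.5171 * 1856 = 2815.7376 kg/s
Convert to t/h: multiply by 3.6
Capacity = 2815.7376 * 3.6
= 10136.6554 t/h

10136.6554 t/h


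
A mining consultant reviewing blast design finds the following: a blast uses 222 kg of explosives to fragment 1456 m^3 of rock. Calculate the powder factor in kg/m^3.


Powder factor = explosive mass / rock volume
= 222 / 1456
= 0.1525 kg/m^3

0.1525 kg/m^3


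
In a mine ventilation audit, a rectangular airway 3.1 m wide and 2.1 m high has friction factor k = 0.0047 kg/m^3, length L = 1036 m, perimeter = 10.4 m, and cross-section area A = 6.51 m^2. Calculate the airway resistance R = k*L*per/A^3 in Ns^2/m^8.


0.1835 Ns^2/m^8

Compute the numerator:
k * L * per = 0.0047 * 1036 * 10.4
= 50.63968
Compute the denominator:
A^3 = 6.51^3 = 275.894451
Resistance:
R = 50.63968 / 275.894451
= 0.1835 Ns^2/m^8


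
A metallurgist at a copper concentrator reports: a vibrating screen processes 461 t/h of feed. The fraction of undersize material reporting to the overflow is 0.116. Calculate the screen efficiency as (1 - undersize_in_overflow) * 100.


Screen efficiency = (1 - fraction of undersize in overflow) * 100
= (1 - 0.116) * 100
= 0.884 * 100
= 88.4%

88.4%


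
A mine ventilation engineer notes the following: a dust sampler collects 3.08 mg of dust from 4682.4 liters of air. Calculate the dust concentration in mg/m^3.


Convert liters to m^3: 1 m^3 = 1000 L
Concentration = mass / volume * 1000
= 3.08 / 4682.4 * 1000
= 0.0006577823338 * 1000
= 0.6578 mg/m^3

0.6578 mg/m^3


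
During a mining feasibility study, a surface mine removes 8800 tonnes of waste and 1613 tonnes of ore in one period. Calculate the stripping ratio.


Stripping ratio = waste tonnage / ore tonnage
= 8800 / 1613
= 5.4557

5.4557


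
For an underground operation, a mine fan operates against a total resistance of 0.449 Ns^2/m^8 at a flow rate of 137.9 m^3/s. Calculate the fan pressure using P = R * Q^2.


Compute Q^2:
Q^2 = 137.9^2 = 19016.41
Compute pressure:
P = R * Q^2 = 0.449 * 19016.41
= 8538.3681 Pa

8538.3681 Pa


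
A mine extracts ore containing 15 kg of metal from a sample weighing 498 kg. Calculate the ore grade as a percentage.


3.012%

Ore grade = (metal mass / ore mass) * 100
= (15 / 498) * 100
= 0.03012048193 * 100
= 3.012%


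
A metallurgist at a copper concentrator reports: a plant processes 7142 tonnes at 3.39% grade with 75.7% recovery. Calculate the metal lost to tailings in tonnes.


58.8337 tonnes

Total metal in feed:
= 7142 * 3.39 / 100 = 242.1138 tonnes
Metal recovered:
= 242.1138 * 75.7 / 100 = 183.2801466 tonnes
Metal lost to tailings:
= 242.1138 - 183.2801466
= 58.8337 tonnes


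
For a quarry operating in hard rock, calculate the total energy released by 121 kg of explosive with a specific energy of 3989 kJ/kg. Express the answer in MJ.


482.669 MJ

Energy = mass * specific_energy / 1000
= 121 * 3989 / 1000
= 482669 / 1000
= 482.669 MJ


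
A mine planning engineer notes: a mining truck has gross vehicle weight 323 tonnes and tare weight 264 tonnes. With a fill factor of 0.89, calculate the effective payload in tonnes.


Maximum payload = gross - tare
= 323 - 264 = 59 tonnes
Effective payload = max payload * fill factor
= 59 * 0.89
= 52.51 tonnes

52.51 tonnes


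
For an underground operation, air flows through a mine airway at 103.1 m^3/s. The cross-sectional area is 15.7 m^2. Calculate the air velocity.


6.5669 m/s

Velocity = flow rate / cross-sectional area
= 103.1 / 15.7
= 6.5669 m/s


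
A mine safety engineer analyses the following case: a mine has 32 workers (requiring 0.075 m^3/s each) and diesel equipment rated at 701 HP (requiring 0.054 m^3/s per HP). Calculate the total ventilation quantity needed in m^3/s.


Airflow for workers:
Q_people = 32 * 0.075 = 2.4 m^3/s
Airflow for diesel equipment:
Q_diesel = 701 * 0.054 = 37.854 m^3/s
Total ventilation:
Q_total = 2.4 + 37.854
= 40.254 m^3/s

40.254 m^3/s


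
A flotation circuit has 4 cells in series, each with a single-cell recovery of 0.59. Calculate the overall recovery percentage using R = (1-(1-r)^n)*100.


Complement of single-cell recovery:
1 - r = 1 - 0.59 = 0.41
Raise to power n:
(1 - r)^4 = 0.41^4 = 0.02825761
Overall recovery:
R = (1 - 0.02825761) * 100
= 97.1742%

97.1742%


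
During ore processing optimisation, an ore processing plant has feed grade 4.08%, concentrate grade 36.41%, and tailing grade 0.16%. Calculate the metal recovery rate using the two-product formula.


Using the two-product formula:
R = 100 * c * (f - t) / (f * (c - t))
Numerator = 100 * 36.41 * (4.08 - 0.16)
= 100 * 36.41 * 3.92
= 14272.72
Denominator = 4.08 * (36.41 - 0.16)
= 4.08 * 36.25
= 147.9
R = 14272.72 / 147.9
= 96.5025%

96.5025%


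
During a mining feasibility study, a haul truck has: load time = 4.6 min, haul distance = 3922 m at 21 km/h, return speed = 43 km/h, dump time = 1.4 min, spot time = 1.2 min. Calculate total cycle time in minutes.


Convert haul speed to m/min: 21 * 1000/60 = 350 m/min
Haul time = 3922 / 350 = 11.20571429 min
Convert return speed to m/min: 43 * 1000/60 = 716.6666667 m/min
Return time = 3922 / 716.6666667 = 5.47255814 min
Total cycle time:
= 4.6 + 11.20571429 + 1.4 + 5.47255814 + 1.2
= 23.8783 min

23.8783 min


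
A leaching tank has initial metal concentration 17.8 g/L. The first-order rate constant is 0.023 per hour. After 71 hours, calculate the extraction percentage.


80.4657%

Compute the exponent:
-k * t = -0.023 * 71 = -1.633
Remaining concentration:
C = 17.8 * exp(-1.633)
= 17.8 * 0.1953426662
= 3.477099458 g/L
Extracted = 17.8 - 3.477099458 = 14.32290054 g/L
Extraction % = 14.32290054 / 17.8 * 100
= 80.4657%


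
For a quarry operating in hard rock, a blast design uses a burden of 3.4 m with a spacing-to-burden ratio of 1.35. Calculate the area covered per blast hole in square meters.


First, find the spacing:
Spacing = burden * ratio = 3.4 * 1.35
= 4.59 m
Then, calculate the area:
Area = burden * spacing = 3.4 * 4.59
= 15.606 m^2

15.606 m^2


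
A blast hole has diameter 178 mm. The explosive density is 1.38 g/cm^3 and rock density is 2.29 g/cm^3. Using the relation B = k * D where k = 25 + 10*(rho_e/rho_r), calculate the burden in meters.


5.5227 m

First, compute k:
rho_e / rho_r = 1.38 / 2.29 = 0.6026200873
k = 25 + 10 * 0.6026200873 = 31.02620087
Then, compute burden:
B = k * D / 1000 = 31.02620087 * 178 / 1000
= 5522.663755 / 1000
= 5.5227 m


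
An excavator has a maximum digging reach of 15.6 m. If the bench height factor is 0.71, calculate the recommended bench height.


Bench height = reach * factor
= 15.6 * 0.71
= 11.076 m

11.076 m


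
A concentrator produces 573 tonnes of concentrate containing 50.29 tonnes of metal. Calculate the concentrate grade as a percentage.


8.7766%

Grade = (metal in concentrate / concentrate mass) * 100
= (50.29 / 573) * 100
= 0.08776614311 * 100
= 8.7766%


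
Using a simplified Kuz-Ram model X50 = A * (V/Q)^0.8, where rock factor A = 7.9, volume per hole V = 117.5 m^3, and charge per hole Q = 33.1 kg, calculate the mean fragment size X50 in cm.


21.7668 cm

Compute V/Q:
V/Q = 117.5 / 33.1 = 3.549848943
Raise to the power 0.8:
(V/Q)^0.8 = 3.549848943^0.8 = 2.755293694
Multiply by A:
X50 = 7.9 * 2.755293694
= 21.7668 cm


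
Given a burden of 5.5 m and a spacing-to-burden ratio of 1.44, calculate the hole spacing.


Spacing = burden * ratio
= 5.5 * 1.44
= 7.92 m

7.92 m


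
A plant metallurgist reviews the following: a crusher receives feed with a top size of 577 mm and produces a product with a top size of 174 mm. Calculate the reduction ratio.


3.3161

Reduction ratio = feed size / product size
= 577 / 174
= 3.3161


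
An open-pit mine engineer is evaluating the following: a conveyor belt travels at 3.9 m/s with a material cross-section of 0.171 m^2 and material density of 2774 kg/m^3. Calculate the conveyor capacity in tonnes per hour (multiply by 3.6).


Volumetric flow = speed * area
= 3.9 * 0.171 = 0.6669 m^3/s
Mass flow = volumetric * density
= 0.6669 * 2774 = 1849.9806 kg/s
Convert to t/h: multiply by 3.6
Capacity = 1849.9806 * 3.6
= 6659.9302 t/h

6659.9302 t/h


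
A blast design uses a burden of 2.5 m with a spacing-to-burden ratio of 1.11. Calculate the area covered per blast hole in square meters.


6.9375 m^2

First, find the spacing:
Spacing = burden * ratio = 2.5 * 1.11
= 2.775 m
Then, calculate the area:
Area = burden * spacing = 2.5 * 2.775
= 6.9375 m^2


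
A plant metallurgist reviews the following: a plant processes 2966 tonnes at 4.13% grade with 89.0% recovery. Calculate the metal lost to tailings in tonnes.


Total metal in feed:
= 2966 * 4.13 / 100 = 122.4958 tonnes
Metal recovered:
= 122.4958 * 89.0 / 100 = 109.021262 tonnes
Metal lost to tailings:
= 122.4958 - 109.021262
= 13.4745 tonnes

13.4745 tonnes


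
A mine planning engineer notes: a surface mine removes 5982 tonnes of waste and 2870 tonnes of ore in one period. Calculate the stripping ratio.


Stripping ratio = waste tonnage / ore tonnage
= 5982 / 2870
= 2.0843

2.0843


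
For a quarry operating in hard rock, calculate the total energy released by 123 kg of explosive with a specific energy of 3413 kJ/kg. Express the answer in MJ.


419.799 MJ

Energy = mass * specific_energy / 1000
= 123 * 3413 / 1000
= 419799 / 1000
= 419.799 MJ


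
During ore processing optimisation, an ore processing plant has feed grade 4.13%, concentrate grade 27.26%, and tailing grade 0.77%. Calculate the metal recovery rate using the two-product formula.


Using the two-product formula:
R = 100 * c * (f - t) / (f * (c - t))
Numerator = 100 * 27.26 * (4.13 - 0.77)
= 100 * 27.26 * 3.36
= 9159.36
Denominator = 4.13 * (27.26 - 0.77)
= 4.13 * 26.49
= 109.4037
R = 9159.36 / 109.4037
= 83.7208%

83.7208%


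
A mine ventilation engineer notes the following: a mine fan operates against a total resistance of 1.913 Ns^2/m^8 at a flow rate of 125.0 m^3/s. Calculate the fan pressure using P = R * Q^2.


29890.625 Pa

Compute Q^2:
Q^2 = 125.0^2 = 15625.0
Compute pressure:
P = R * Q^2 = 1.913 * 15625.0
= 29890.625 Pa


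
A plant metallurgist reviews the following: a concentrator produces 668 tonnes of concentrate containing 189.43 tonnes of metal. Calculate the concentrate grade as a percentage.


28.3578%

Grade = (metal in concentrate / concentrate mass) * 100
= (189.43 / 668) * 100
= 0.2835778443 * 100
= 28.3578%


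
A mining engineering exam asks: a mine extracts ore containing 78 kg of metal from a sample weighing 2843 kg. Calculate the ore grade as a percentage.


Ore grade = (metal mass / ore mass) * 100
= (78 / 2843) * 100
= 0.02743580725 * 100
= 2.7436%

2.7436%


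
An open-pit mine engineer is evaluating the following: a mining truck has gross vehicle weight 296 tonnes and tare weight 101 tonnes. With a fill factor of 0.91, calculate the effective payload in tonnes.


177.45 tonnes

Maximum payload = gross - tare
= 296 - 101 = 195 tonnes
Effective payload = max payload * fill factor
= 195 * 0.91
= 177.45 tonnes


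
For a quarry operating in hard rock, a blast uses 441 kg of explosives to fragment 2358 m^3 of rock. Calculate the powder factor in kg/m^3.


0.187 kg/m^3

Powder factor = explosive mass / rock volume
= 441 / 2358
= 0.187 kg/m^3


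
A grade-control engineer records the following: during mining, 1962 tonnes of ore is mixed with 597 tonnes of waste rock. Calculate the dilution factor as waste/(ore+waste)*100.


Total material = ore + waste
= 1962 + 597 = 2559 tonnes
Dilution = waste / total * 100
= 597 / 2559 * 100
= 0.2332942556 * 100
= 23.3294%

23.3294%


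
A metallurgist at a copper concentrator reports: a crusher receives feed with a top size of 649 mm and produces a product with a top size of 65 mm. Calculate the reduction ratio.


Reduction ratio = feed size / product size
= 649 / 65
= 9.9846

9.9846


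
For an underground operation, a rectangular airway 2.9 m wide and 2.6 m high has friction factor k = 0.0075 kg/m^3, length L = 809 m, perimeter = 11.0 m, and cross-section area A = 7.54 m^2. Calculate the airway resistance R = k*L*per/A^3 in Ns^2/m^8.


0.1557 Ns^2/m^8

Compute the numerator:
k * L * per = 0.0075 * 809 * 11.0
= 66.7425
Compute the denominator:
A^3 = 7.54^3 = 428.661064
Resistance:
R = 66.7425 / 428.661064
= 0.1557 Ns^2/m^8


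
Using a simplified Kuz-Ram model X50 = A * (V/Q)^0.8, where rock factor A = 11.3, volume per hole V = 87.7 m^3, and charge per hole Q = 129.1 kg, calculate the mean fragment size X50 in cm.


8.2935 cm

Compute V/Q:
V/Q = 87.7 / 129.1 = 0.6793183579
Raise to the power 0.8:
(V/Q)^0.8 = 0.6793183579^0.8 = 0.7339368285
Multiply by A:
X50 = 11.3 * 0.7339368285
= 8.2935 cm


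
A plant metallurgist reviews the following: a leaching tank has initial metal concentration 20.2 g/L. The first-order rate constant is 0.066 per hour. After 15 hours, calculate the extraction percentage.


Compute the exponent:
-k * t = -0.066 * 15 = -0.99
Remaining concentration:
C = 20.2 * exp(-0.99)
= 20.2 * 0.371576691
= 7.505849159 g/L
Extracted = 20.2 - 7.505849159 = 12.69415084 g/L
Extraction % = 12.69415084 / 20.2 * 100
= 62.8423%

62.8423%


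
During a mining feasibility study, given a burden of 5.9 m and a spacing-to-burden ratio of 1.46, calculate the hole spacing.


Spacing = burden * ratio
= 5.9 * 1.46
= 8.614 m

8.614 m


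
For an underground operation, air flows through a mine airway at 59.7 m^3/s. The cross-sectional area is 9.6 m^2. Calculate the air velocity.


Velocity = flow rate / cross-sectional area
= 59.7 / 9.6
= 6.2188 m/s

6.2188 m/s


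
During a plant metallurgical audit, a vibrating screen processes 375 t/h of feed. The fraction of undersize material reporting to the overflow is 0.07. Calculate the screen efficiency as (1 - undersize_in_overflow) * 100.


93.0%

Screen efficiency = (1 - fraction of undersize in overflow) * 100
= (1 - 0.07) * 100
= 0.93 * 100
= 93.0%


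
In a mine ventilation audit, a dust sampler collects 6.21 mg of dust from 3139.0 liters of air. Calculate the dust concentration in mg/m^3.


1.9783 mg/m^3

Convert liters to m^3: 1 m^3 = 1000 L
Concentration = mass / volume * 1000
= 6.21 / 3139.0 * 1000
= 0.00197833705 * 1000
= 1.9783 mg/m^3


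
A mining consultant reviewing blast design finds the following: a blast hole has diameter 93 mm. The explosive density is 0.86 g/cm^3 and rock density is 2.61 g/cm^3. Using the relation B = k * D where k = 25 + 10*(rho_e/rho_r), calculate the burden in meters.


2.6314 m

First, compute k:
rho_e / rho_r = 0.86 / 2.61 = 0.3295019157
k = 25 + 10 * 0.3295019157 = 28.29501916
Then, compute burden:
B = k * D / 1000 = 28.29501916 * 93 / 1000
= 2631.436782 / 1000
= 2.6314 m


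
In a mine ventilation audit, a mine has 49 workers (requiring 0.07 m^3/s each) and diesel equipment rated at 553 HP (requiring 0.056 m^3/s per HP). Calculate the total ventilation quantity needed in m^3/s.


Airflow for workers:
Q_people = 49 * 0.07 = 3.43 m^3/s
Airflow for diesel equipment:
Q_diesel = 553 * 0.056 = 30.968 m^3/s
Total ventilation:
Q_total = 3.43 + 30.968
= 34.398 m^3/s

34.398 m^3/s


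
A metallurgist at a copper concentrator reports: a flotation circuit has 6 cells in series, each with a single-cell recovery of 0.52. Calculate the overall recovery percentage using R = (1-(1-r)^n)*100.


98.7769%

Complement of single-cell recovery:
1 - r = 1 - 0.52 = 0.48
Raise to power n:
(1 - r)^6 = 0.48^6 = 0.01223059046
Overall recovery:
R = (1 - 0.01223059046) * 100
= 98.7769%


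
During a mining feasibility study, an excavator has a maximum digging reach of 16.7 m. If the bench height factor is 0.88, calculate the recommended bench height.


Bench height = reach * factor
= 16.7 * 0.88
= 14.696 m

14.696 m


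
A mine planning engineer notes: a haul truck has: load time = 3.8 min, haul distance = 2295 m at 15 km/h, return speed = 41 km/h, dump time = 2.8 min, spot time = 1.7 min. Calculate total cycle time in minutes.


20.8385 min

Convert haul speed to m/min: 15 * 1000/60 = 250 m/min
Haul time = 2295 / 250 = 9.18 min
Convert return speed to m/min: 41 * 1000/60 = 683.3333333 m/min
Return time = 2295 / 683.3333333 = 3.358536585 min
Total cycle time:
= 3.8 + 9.18 + 2.8 + 3.358536585 + 1.7
= 20.8385 min


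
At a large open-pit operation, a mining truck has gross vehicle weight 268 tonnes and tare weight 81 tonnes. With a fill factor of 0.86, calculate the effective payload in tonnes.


160.82 tonnes

Maximum payload = gross - tare
= 268 - 81 = 187 tonnes
Effective payload = max payload * fill factor
= 187 * 0.86
= 160.82 tonnes


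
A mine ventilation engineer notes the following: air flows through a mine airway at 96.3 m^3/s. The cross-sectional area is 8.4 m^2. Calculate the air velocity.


11.4643 m/s

Velocity = flow rate / cross-sectional area
= 96.3 / 8.4
= 11.4643 m/s


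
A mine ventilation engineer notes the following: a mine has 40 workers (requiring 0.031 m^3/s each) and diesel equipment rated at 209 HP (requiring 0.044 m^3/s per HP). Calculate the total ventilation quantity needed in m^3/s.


10.436 m^3/s

Airflow for workers:
Q_people = 40 * 0.031 = 1.24 m^3/s
Airflow for diesel equipment:
Q_diesel = 209 * 0.044 = 9.196 m^3/s
Total ventilation:
Q_total = 1.24 + 9.196
= 10.436 m^3/s


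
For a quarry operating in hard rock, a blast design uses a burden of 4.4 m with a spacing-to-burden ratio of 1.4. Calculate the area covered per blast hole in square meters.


27.104 m^2

First, find the spacing:
Spacing = burden * ratio = 4.4 * 1.4
= 6.16 m
Then, calculate the area:
Area = burden * spacing = 4.4 * 6.16
= 27.104 m^2


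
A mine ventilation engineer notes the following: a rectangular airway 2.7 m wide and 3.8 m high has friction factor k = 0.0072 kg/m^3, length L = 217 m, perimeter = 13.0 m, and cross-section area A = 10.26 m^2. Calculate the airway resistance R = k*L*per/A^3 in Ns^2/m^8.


0.0188 Ns^2/m^8

Compute the numerator:
k * L * per = 0.0072 * 217 * 13.0
= 20.3112
Compute the denominator:
A^3 = 10.26^3 = 1080.045576
Resistance:
R = 20.3112 / 1080.045576
= 0.0188 Ns^2/m^8


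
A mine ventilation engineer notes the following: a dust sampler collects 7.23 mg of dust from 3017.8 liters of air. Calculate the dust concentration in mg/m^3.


2.3958 mg/m^3

Convert liters to m^3: 1 m^3 = 1000 L
Concentration = mass / volume * 1000
= 7.23 / 3017.8 * 1000
= 0.002395785009 * 1000
= 2.3958 mg/m^3


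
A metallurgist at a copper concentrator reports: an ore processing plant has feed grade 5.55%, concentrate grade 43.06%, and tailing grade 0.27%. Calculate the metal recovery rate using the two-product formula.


95.7354%

Using the two-product formula:
R = 100 * c * (f - t) / (f * (c - t))
Numerator = 100 * 43.06 * (5.55 - 0.27)
= 100 * 43.06 * 5.28
= 22735.68
Denominator = 5.55 * (43.06 - 0.27)
= 5.55 * 42.79
= 237.4845
R = 22735.68 / 237.4845
= 95.7354%


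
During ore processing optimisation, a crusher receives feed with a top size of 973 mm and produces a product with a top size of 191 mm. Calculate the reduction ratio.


5.0942

Reduction ratio = feed size / product size
= 973 / 191
= 5.0942


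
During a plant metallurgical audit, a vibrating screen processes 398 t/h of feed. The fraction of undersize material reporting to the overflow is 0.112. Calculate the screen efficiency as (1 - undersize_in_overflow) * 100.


Screen efficiency = (1 - fraction of undersize in overflow) * 100
= (1 - 0.112) * 100
= 0.888 * 100
= 88.8%

88.8%


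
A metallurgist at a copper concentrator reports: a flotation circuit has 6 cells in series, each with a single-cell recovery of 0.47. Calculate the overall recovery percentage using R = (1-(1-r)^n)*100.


Complement of single-cell recovery:
1 - r = 1 - 0.47 = 0.53
Raise to power n:
(1 - r)^6 = 0.53^6 = 0.02216436113
Overall recovery:
R = (1 - 0.02216436113) * 100
= 97.7836%

97.7836%


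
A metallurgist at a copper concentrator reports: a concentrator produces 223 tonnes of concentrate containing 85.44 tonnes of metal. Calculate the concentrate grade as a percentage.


38.3139%

Grade = (metal in concentrate / concentrate mass) * 100
= (85.44 / 223) * 100
= 0.3831390135 * 100
= 38.3139%


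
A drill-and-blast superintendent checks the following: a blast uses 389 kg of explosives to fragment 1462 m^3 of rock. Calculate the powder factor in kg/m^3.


0.2661 kg/m^3

Powder factor = explosive mass / rock volume
= 389 / 1462
= 0.2661 kg/m^3


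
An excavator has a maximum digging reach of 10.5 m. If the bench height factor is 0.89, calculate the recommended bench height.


Bench height = reach * factor
= 10.5 * 0.89
= 9.345 m

9.345 m


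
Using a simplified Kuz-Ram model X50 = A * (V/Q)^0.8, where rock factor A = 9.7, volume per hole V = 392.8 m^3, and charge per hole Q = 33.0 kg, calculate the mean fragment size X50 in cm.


Compute V/Q:
V/Q = 392.8 / 33.0 = 11.9030303
Raise to the power 0.8:
(V/Q)^0.8 = 11.9030303^0.8 = 7.253139517
Multiply by A:
X50 = 9.7 * 7.253139517
= 70.3555 cm

70.3555 cm


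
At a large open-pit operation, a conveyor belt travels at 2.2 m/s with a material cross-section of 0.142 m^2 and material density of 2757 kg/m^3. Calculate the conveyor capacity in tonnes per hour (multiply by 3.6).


Volumetric flow = speed * area
= 2.2 * 0.142 = 0.3124 m^3/s
Mass flow = volumetric * density
= 0.3124 * 2757 = 861.2868 kg/s
Convert to t/h: multiply by 3.6
Capacity = 861.2868 * 3.6
= 3100.6325 t/h

3100.6325 t/h


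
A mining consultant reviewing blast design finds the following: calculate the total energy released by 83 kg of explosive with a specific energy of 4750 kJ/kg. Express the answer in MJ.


Energy = mass * specific_energy / 1000
= 83 * 4750 / 1000
= 394250 / 1000
= 394.25 MJ

394.25 MJ


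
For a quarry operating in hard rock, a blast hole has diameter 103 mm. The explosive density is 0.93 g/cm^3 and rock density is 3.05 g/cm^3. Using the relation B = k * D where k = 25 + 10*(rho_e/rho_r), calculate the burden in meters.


First, compute k:
rho_e / rho_r = 0.93 / 3.05 = 0.3049180328
k = 25 + 10 * 0.3049180328 = 28.04918033
Then, compute burden:
B = k * D / 1000 = 28.04918033 * 103 / 1000
= 2889.065574 / 1000
= 2.8891 m

2.8891 m


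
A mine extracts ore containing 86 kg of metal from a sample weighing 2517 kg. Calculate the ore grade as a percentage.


3.4168%

Ore grade = (metal mass / ore mass) * 100
= (86 / 2517) * 100
= 0.03416765991 * 100
= 3.4168%


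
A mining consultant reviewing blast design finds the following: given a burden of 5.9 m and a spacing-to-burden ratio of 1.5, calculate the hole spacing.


8.85 m

Spacing = burden * ratio
= 5.9 * 1.5
= 8.85 m


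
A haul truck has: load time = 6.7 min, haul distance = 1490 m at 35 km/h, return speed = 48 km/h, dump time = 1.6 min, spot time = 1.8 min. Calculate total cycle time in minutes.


Convert haul speed to m/min: 35 * 1000/60 = 583.3333333 m/min
Haul time = 1490 / 583.3333333 = 2.554285714 min
Convert return speed to m/min: 48 * 1000/60 = 800 m/min
Return time = 1490 / 800 = 1.8625 min
Total cycle time:
= 6.7 + 2.554285714 + 1.6 + 1.8625 + 1.8
= 14.5168 min

14.5168 min


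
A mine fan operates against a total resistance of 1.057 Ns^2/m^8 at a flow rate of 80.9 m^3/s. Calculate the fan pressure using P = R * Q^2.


Compute Q^2:
Q^2 = 80.9^2 = 6544.81
Compute pressure:
P = R * Q^2 = 1.057 * 6544.81
= 6917.8642 Pa

6917.8642 Pa


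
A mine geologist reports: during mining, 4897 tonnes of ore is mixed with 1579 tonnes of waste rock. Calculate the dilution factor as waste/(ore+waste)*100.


Total material = ore + waste
= 4897 + 1579 = 6476 tonnes
Dilution = waste / total * 100
= 1579 / 6476 * 100
= 0.2438233477 * 100
= 24.3823%

24.3823%


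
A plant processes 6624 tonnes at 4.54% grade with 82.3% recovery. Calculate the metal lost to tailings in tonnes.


Total metal in feed:
= 6624 * 4.54 / 100 = 300.7296 tonnes
Metal recovered:
= 300.7296 * 82.3 / 100 = 247.5004608 tonnes
Metal lost to tailings:
= 300.7296 - 247.5004608
= 53.2291 tonnes

53.2291 tonnes


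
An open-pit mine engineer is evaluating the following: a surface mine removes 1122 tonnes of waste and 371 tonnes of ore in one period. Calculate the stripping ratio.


3.0243

Stripping ratio = waste tonnage / ore tonnage
= 1122 / 371
= 3.0243


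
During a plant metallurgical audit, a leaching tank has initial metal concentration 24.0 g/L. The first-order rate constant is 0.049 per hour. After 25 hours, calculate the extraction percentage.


70.6242%

Compute the exponent:
-k * t = -0.049 * 25 = -1.225
Remaining concentration:
C = 24.0 * exp(-1.225)
= 24.0 * 0.2937577003
= 7.050184808 g/L
Extracted = 24.0 - 7.050184808 = 16.94981519 g/L
Extraction % = 16.94981519 / 24.0 * 100
= 70.6242%


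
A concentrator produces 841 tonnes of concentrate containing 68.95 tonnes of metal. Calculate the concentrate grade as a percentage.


8.1986%

Grade = (metal in concentrate / concentrate mass) * 100
= (68.95 / 841) * 100
= 0.08198573127 * 100
= 8.1986%


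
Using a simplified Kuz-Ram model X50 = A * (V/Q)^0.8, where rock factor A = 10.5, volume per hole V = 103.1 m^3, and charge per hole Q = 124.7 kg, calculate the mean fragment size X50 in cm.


Compute V/Q:
V/Q = 103.1 / 124.7 = 0.8267842823
Raise to the power 0.8:
(V/Q)^0.8 = 0.8267842823^0.8 = 0.8588429786
Multiply by A:
X50 = 10.5 * 0.8588429786
= 9.0179 cm

9.0179 cm


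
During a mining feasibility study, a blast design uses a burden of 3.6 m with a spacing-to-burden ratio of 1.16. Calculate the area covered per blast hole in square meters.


15.0336 m^2

First, find the spacing:
Spacing = burden * ratio = 3.6 * 1.16
= 4.176 m
Then, calculate the area:
Area = burden * spacing = 3.6 * 4.176
= 15.0336 m^2


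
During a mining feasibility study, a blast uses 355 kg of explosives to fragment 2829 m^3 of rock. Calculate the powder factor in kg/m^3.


Powder factor = explosive mass / rock volume
= 355 / 2829
= 0.1255 kg/m^3

0.1255 kg/m^3


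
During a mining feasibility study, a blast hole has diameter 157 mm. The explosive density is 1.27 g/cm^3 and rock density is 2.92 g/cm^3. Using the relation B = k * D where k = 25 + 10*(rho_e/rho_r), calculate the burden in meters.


4.6078 m

First, compute k:
rho_e / rho_r = 1.27 / 2.92 = 0.4349315068
k = 25 + 10 * 0.4349315068 = 29.34931507
Then, compute burden:
B = k * D / 1000 = 29.34931507 * 157 / 1000
= 4607.842466 / 1000
= 4.6078 m


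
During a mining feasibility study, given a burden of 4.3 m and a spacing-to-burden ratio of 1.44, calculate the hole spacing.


6.192 m

Spacing = burden * ratio
= 4.3 * 1.44
= 6.192 m


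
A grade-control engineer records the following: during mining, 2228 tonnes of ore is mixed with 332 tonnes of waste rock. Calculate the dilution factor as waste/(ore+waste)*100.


Total material = ore + waste
= 2228 + 332 = 2560 tonnes
Dilution = waste / total * 100
= 332 / 2560 * 100
= 0.1296875 * 100
= 12.9688%

12.9688%


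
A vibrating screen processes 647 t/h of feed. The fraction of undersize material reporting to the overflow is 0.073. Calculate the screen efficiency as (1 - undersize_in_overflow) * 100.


92.7%

Screen efficiency = (1 - fraction of undersize in overflow) * 100
= (1 - 0.073) * 100
= 0.927 * 100
= 92.7%


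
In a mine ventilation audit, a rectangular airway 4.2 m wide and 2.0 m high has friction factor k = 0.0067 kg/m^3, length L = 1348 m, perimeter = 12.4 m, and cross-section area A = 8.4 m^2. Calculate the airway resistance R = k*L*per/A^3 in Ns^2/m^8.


0.189 Ns^2/m^8

Compute the numerator:
k * L * per = 0.0067 * 1348 * 12.4
= 111.99184
Compute the denominator:
A^3 = 8.4^3 = 592.704
Resistance:
R = 111.99184 / 592.704
= 0.189 Ns^2/m^8


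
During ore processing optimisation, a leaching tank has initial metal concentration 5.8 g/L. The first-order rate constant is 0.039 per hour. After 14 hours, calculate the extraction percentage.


Compute the exponent:
-k * t = -0.039 * 14 = -0.546
Remaining concentration:
C = 5.8 * exp(-0.546)
= 5.8 * 0.5792622314
= 3.359720942 g/L
Extracted = 5.8 - 3.359720942 = 2.440279058 g/L
Extraction % = 2.440279058 / 5.8 * 100
= 42.0738%

42.0738%


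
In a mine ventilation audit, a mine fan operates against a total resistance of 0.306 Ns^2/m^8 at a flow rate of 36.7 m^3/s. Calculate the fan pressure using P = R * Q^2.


Compute Q^2:
Q^2 = 36.7^2 = 1346.89
Compute pressure:
P = R * Q^2 = 0.306 * 1346.89
= 412.1483 Pa

412.1483 Pa


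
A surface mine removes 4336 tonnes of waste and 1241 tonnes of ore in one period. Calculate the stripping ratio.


3.494

Stripping ratio = waste tonnage / ore tonnage
= 4336 / 1241
= 3.494


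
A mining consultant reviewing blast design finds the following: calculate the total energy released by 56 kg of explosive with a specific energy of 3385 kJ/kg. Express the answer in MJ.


189.56 MJ

Energy = mass * specific_energy / 1000
= 56 * 3385 / 1000
= 189560 / 1000
= 189.56 MJ


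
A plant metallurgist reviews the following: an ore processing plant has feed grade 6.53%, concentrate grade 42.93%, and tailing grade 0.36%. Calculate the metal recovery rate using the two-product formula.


95.286%

Using the two-product formula:
R = 100 * c * (f - t) / (f * (c - t))
Numerator = 100 * 42.93 * (6.53 - 0.36)
= 100 * 42.93 * 6.17
= 26487.81
Denominator = 6.53 * (42.93 - 0.36)
= 6.53 * 42.57
= 277.9821
R = 26487.81 / 277.9821
= 95.286%


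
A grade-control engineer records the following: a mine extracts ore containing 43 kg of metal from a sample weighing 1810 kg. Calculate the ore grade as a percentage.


2.3757%

Ore grade = (metal mass / ore mass) * 100
= (43 / 1810) * 100
= 0.02375690608 * 100
= 2.3757%


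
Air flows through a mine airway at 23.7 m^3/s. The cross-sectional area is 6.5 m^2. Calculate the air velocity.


3.6462 m/s

Velocity = flow rate / cross-sectional area
= 23.7 / 6.5
= 3.6462 m/s


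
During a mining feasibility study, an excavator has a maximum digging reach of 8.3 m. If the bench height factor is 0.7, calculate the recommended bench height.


Bench height = reach * factor
= 8.3 * 0.7
= 5.81 m

5.81 m


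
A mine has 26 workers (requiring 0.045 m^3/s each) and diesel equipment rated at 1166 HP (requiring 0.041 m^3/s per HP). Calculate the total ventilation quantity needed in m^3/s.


Airflow for workers:
Q_people = 26 * 0.045 = 1.17 m^3/s
Airflow for diesel equipment:
Q_diesel = 1166 * 0.041 = 47.806 m^3/s
Total ventilation:
Q_total = 1.17 + 47.806
= 48.976 m^3/s

48.976 m^3/s


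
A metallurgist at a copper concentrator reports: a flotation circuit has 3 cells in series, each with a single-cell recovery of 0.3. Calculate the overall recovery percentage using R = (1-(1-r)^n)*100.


65.7%

Complement of single-cell recovery:
1 - r = 1 - 0.3 = 0.7
Raise to power n:
(1 - r)^3 = 0.7^3 = 0.343
Overall recovery:
R = (1 - 0.343) * 100
= 65.7%


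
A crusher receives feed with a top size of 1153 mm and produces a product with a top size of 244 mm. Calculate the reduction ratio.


Reduction ratio = feed size / product size
= 1153 / 244
= 4.7254

4.7254


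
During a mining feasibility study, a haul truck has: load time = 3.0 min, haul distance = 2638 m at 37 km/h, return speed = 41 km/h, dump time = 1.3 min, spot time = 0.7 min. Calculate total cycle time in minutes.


13.1383 min

Convert haul speed to m/min: 37 * 1000/60 = 616.6666667 m/min
Haul time = 2638 / 616.6666667 = 4.277837838 min
Convert return speed to m/min: 41 * 1000/60 = 683.3333333 m/min
Return time = 2638 / 683.3333333 = 3.860487805 min
Total cycle time:
= 3.0 + 4.277837838 + 1.3 + 3.860487805 + 0.7
= 13.1383 min


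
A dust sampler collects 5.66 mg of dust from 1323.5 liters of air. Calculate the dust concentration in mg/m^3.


Convert liters to m^3: 1 m^3 = 1000 L
Concentration = mass / volume * 1000
= 5.66 / 1323.5 * 1000
= 0.004276539479 * 1000
= 4.2765 mg/m^3

4.2765 mg/m^3


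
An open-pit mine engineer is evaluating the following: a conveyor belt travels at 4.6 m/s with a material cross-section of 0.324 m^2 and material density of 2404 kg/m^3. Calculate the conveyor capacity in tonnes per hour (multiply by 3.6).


Volumetric flow = speed * area
= 4.6 * 0.324 = 1.4904 m^3/s
Mass flow = volumetric * density
= 1.4904 * 2404 = 3582.9216 kg/s
Convert to t/h: multiply by 3.6
Capacity = 3582.9216 * 3.6
= 12898.5178 t/h

12898.5178 t/h


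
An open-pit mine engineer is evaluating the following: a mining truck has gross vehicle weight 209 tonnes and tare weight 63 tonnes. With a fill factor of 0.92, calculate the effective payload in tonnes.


134.32 tonnes

Maximum payload = gross - tare
= 209 - 63 = 146 tonnes
Effective payload = max payload * fill factor
= 146 * 0.92
= 134.32 tonnes


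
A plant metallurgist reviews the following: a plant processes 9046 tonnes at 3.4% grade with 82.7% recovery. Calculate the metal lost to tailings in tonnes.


53.2086 tonnes

Total metal in feed:
= 9046 * 3.4 / 100 = 307.564 tonnes
Metal recovered:
= 307.564 * 82.7 / 100 = 254.355428 tonnes
Metal lost to tailings:
= 307.564 - 254.355428
= 53.2086 tonnes


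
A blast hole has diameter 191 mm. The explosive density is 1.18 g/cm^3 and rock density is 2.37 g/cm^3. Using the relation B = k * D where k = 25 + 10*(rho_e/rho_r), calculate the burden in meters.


5.726 m

First, compute k:
rho_e / rho_r = 1.18 / 2.37 = 0.4978902954
k = 25 + 10 * 0.4978902954 = 29.97890295
Then, compute burden:
B = k * D / 1000 = 29.97890295 * 191 / 1000
= 5725.970464 / 1000
= 5.726 m


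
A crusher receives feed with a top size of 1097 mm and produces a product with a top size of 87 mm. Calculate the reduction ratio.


Reduction ratio = feed size / product size
= 1097 / 87
= 12.6092

12.6092


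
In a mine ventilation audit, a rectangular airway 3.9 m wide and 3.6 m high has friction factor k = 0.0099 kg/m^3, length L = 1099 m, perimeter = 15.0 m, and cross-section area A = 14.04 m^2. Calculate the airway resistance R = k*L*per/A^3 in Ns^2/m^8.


Compute the numerator:
k * L * per = 0.0099 * 1099 * 15.0
= 163.2015
Compute the denominator:
A^3 = 14.04^3 = 2767.587264
Resistance:
R = 163.2015 / 2767.587264
= 0.059 Ns^2/m^8

0.059 Ns^2/m^8
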